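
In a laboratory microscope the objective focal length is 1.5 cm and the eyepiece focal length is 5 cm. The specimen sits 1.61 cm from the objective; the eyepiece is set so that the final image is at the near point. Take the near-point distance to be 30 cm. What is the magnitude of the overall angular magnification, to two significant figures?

Objective: 1/d_i = 1/f_obj - 1/d_o = 1/1.5 - 1/1.61 = 0.04555 cm^-1, so d_i = 21.955 cm.
m_obj = -d_i/d_o = -21.955/1.61 = -13.636.
Eyepiece angular magnification (image at near point): M_eye = 1 + D/f_e = 1 + 30/5 = 7.000.
Overall M = m_obj x M_eye = (-13.636)(7.000) = -95.45.
|M| = 95.45.

95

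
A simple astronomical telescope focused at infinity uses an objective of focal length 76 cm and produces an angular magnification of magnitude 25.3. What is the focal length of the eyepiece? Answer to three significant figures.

|M| = f_obj/f_eye, so f_eye = f_obj/|M| = 76/25.3 = 3.004 cm.

3.00 cm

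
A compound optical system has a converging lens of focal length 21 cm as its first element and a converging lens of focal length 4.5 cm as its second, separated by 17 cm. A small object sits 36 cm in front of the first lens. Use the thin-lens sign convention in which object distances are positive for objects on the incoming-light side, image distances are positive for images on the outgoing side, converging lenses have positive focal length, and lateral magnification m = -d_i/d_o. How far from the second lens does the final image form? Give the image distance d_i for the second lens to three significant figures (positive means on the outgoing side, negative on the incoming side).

Applying the thin-lens equation to the first lens, 1/21 = 1/36 + 1/d_i1, which gives d_i1 = 50.400 cm.
This image would form 50.400 cm past lens 1, i.e. 33.400 cm beyond lens 2, so it is a virtual object for lens 2: d_o2 = 17 - 50.400 = -33.400 cm.
Applying the thin-lens equation again with f_2 = 4.5 cm and d_o2 = -33.400 cm gives d_i2 = 3.966 cm.

3.97 cm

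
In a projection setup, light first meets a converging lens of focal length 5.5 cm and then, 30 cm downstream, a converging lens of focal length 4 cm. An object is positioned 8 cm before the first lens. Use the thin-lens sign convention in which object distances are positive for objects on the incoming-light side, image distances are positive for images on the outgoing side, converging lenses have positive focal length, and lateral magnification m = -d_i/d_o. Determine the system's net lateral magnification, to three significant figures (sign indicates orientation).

Lens 1: 1/d_i1 = 1/f_1 - 1/d_o1 = 1/5.5 - 1/8 = 0.05682 cm^-1, so d_i1 = 17.600 cm.
m_1 = -(17.600)/8 = -2.2000.
Object distance for lens 2: d_o2 = 30 - 17.600 = 12.400 cm.
Lens 2: 1/d_i2 = 1/f_2 - 1/d_o2 = 1/4 - 1/(12.400) = 0.16935 cm^-1, so d_i2 = 5.905 cm.
m_2 = -(5.905)/(12.400) = -0.4762.
Total m = m_1 x m_2 = (-2.2000)(-0.4762) = 1.0476.

1.05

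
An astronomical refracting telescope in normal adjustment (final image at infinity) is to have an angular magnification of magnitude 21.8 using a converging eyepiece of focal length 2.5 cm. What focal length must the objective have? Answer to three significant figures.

|M| = f_obj/|f_eye|, so f_obj = |M| x |f_eye| = 21.8 x 2.5 = 54.500 cm.

54.5 cm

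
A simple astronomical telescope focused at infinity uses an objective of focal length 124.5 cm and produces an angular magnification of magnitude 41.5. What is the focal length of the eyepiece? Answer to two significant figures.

3.0 cm

|M| = f_obj/f_eye, so f_eye = f_obj/|M| = 124.5/41.5 = 3.000 cm.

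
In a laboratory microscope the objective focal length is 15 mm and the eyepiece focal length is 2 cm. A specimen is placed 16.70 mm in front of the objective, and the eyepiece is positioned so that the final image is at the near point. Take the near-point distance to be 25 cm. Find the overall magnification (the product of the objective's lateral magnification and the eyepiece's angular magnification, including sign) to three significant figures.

Convert to cm: f_obj = 15 mm = 1.5 cm; d_o = 16.70 mm = 1.67 cm.
Objective: 1/d_i = 1/f_obj - 1/d_o = 1/1.5 - 1/1.67 = 0.06786 cm^-1, so d_i = 14.735 cm.
m_obj = -d_i/d_o = -14.735/1.67 = -8.824.
Eyepiece angular magnification (image at near point): M_eye = 1 + D/f_e = 1 + 25/2 = 13.500.
Overall M = m_obj x M_eye = (-8.824)(13.500) = -119.12.

-119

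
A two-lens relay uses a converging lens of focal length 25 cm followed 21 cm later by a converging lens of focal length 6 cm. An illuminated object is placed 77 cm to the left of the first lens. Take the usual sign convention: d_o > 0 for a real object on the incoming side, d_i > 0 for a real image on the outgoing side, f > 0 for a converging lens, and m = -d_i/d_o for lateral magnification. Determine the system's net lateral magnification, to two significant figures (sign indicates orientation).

Applying the thin-lens equation to the first lens, 1/25 = 1/77 + 1/d_i1, which gives d_i1 = 37.019 cm.
Its lateral magnification is m_1 = -d_i1/d_o1 = -(37.019)/77 = -0.4808.
This image would form 37.019 cm past lens 1, i.e. 16.019 cm beyond lens 2, so it is a virtual object for lens 2: d_o2 = 21 - 37.019 = -16.019 cm.
Applying the thin-lens equation again with f_2 = 6 cm and d_o2 = -16.019 cm gives d_i2 = 4.365 cm.
m_2 = -(4.365)/(-16.019) = 0.2725.
Total m = m_1 x m_2 = (-0.4808)(0.2725) = -0.1310.

-0.13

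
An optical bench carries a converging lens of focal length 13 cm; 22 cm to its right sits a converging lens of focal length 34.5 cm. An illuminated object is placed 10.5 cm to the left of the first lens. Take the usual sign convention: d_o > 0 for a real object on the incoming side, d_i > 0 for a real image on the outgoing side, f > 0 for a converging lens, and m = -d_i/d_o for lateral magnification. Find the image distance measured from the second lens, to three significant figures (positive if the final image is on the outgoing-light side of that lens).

First lens: d_i1 = 1/(1/13 - 1/10.5) = -54.600 cm.
The intermediate image is virtual, 54.600 cm to the left of lens 1, so d_o2 = L - d_i1 = 22 - (-54.600) = 76.600 cm.
Second lens: d_i2 = 1/(1/34.5 - 1/(76.600)) = 62.772 cm.

62.8 cm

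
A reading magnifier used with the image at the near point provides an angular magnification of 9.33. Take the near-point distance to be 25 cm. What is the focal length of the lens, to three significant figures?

For the image at the near point, M = 1 + D/f.
f = D/(M - 1) = 25/(9.33 - 1) = 3.001 cm.

3.00 cm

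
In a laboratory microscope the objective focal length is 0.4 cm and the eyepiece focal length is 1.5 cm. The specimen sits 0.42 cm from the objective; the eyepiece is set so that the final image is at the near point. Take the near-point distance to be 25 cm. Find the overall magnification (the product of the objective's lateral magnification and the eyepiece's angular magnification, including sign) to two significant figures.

-350

Objective: 1/d_i = 1/f_obj - 1/d_o = 1/0.4 - 1/0.42 = 0.11905 cm^-1, so d_i = 8.400 cm.
m_obj = -d_i/d_o = -8.400/0.42 = -20.000.
Eyepiece angular magnification (image at near point): M_eye = 1 + D/f_e = 1 + 25/1.5 = 17.667.
Overall M = m_obj x M_eye = (-20.000)(17.667) = -353.33.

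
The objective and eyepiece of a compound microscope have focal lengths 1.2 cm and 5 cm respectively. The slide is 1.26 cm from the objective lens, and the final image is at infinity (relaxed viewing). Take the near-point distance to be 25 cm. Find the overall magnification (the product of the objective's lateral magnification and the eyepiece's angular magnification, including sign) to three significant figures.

-100

Objective: 1/d_i = 1/f_obj - 1/d_o = 1/1.2 - 1/1.26 = 0.03968 cm^-1, so d_i = 25.200 cm.
m_obj = -d_i/d_o = -25.200/1.26 = -20.000.
Eyepiece angular magnification (image at infinity): M_eye = D/f_e = 25/5 = 5.000.
Overall M = m_obj x M_eye = (-20.000)(5.000) = -100.00.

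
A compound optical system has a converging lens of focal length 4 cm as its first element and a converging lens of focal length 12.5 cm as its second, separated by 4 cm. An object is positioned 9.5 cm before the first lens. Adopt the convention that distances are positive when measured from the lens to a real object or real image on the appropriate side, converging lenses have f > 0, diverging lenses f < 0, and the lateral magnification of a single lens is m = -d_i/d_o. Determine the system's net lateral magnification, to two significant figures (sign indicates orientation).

-0.59

Applying the thin-lens equation to the first lens, 1/4 = 1/9.5 + 1/d_i1, which gives d_i1 = 6.909 cm.
Its lateral magnification is m_1 = -d_i1/d_o1 = -(6.909)/9.5 = -0.7273.
This image would form 6.909 cm past lens 1, i.e. 2.909 cm beyond lens 2, so it is a virtual object for lens 2: d_o2 = 4 - 6.909 = -2.909 cm.
Applying the thin-lens equation again with f_2 = 12.5 cm and d_o2 = -2.909 cm gives d_i2 = 2.360 cm.
m_2 = -(2.360)/(-2.909) = 0.8112.
The system's lateral magnification is m_1 m_2 = (-0.7273)(0.8112) = -0.5900.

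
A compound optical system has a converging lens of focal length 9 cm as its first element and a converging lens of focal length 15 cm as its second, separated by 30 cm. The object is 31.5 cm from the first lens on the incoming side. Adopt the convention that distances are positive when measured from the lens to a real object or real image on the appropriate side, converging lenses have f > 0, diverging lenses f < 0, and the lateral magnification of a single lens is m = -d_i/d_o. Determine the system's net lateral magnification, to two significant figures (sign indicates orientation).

First lens: d_i1 = 1/(1/9 - 1/31.5) = 12.600 cm.
m_1 = -(12.600)/31.5 = -0.4000.
Object distance for lens 2: d_o2 = 30 - 12.600 = 17.400 cm.
Second lens: d_i2 = 1/(1/15 - 1/(17.400)) = 108.750 cm.
m_2 = -(108.750)/(17.400) = -6.2500.
Total m = m_1 x m_2 = (-0.4000)(-6.2500) = 2.5000.

2.5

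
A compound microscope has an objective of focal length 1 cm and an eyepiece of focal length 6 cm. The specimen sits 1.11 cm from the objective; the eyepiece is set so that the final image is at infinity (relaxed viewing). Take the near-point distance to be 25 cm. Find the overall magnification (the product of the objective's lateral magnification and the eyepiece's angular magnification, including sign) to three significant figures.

-37.9

Objective: 1/d_i = 1/f_obj - 1/d_o = 1/1 - 1/1.11 = 0.09910 cm^-1, so d_i = 10.091 cm.
m_obj = -d_i/d_o = -10.091/1.11 = -9.091.
Eyepiece angular magnification (image at infinity): M_eye = D/f_e = 25/6 = 4.167.
Overall M = m_obj x M_eye = (-9.091)(4.167) = -37.88.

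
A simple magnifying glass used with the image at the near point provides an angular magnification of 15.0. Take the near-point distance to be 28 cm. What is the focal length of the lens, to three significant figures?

2.00 cm

For the image at the near point, M = 1 + D/f.
f = D/(M - 1) = 28/(15.0 - 1) = 2.000 cm.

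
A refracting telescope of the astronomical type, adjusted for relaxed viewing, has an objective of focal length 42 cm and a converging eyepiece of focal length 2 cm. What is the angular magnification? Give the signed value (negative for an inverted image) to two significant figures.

-21

M = -f_obj/f_eye = -42/(2) = -21.000.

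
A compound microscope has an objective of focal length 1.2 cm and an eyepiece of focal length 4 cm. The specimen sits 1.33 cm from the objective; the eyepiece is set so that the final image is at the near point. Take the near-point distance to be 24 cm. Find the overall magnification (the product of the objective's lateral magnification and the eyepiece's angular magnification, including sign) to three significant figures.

Objective: 1/d_i = 1/f_obj - 1/d_o = 1/1.2 - 1/1.33 = 0.08145 cm^-1, so d_i = 12.277 cm.
m_obj = -d_i/d_o = -12.277/1.33 = -9.231.
Eyepiece angular magnification (image at near point): M_eye = 1 + D/f_e = 1 + 24/4 = 7.000.
Overall M = m_obj x M_eye = (-9.231)(7.000) = -64.62.

-64.6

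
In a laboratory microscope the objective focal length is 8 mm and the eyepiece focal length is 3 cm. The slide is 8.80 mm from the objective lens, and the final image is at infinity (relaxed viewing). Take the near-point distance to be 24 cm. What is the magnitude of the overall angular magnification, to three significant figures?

Convert to cm: f_obj = 8 mm = 0.8 cm; d_o = 8.80 mm = 0.88 cm.
Objective: 1/d_i = 1/f_obj - 1/d_o = 1/0.8 - 1/0.88 = 0.11364 cm^-1, so d_i = 8.800 cm.
m_obj = -d_i/d_o = -8.800/0.88 = -10.000.
Eyepiece angular magnification (image at infinity): M_eye = D/f_e = 24/3 = 8.000.
Overall M = m_obj x M_eye = (-10.000)(8.000) = -80.00.
|M| = 80.00.

80.0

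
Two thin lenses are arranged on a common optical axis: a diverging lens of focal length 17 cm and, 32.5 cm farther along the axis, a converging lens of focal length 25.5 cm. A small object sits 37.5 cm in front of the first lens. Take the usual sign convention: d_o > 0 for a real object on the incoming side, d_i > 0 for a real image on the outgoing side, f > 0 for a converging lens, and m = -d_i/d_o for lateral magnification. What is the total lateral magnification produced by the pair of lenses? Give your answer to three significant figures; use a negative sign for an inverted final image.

-0.425

Applying the thin-lens equation to the first lens, 1/(-17) = 1/37.5 + 1/d_i1, which gives d_i1 = -11.697 cm.
Its lateral magnification is m_1 = -d_i1/d_o1 = -(-11.697)/37.5 = 0.3119.
With d_i1 < 0 the first image is virtual and lies on the object side; the object distance for lens 2 is d_o2 = 32.5 - (-11.697) = 44.197 cm.
Applying the thin-lens equation again with f_2 = 25.5 cm and d_o2 = 44.197 cm gives d_i2 = 60.278 cm.
m_2 = -(60.278)/(44.197) = -1.3638.
Total m = m_1 x m_2 = (0.3119)(-1.3638) = -0.4254.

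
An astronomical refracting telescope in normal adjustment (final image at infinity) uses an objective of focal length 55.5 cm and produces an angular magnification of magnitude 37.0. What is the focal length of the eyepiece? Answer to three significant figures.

1.50 cm

|M| = f_obj/f_eye, so f_eye = f_obj/|M| = 55.5/37.0 = 1.500 cm.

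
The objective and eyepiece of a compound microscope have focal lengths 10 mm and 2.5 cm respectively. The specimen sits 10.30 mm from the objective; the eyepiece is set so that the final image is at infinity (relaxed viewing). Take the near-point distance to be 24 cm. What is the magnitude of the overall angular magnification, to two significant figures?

Convert to cm: f_obj = 10 mm = 1 cm; d_o = 10.30 mm = 1.03 cm.
Objective: 1/d_i = 1/f_obj - 1/d_o = 1/1 - 1/1.03 = 0.02913 cm^-1, so d_i = 34.333 cm.
m_obj = -d_i/d_o = -34.333/1.03 = -33.333.
Eyepiece angular magnification (image at infinity): M_eye = D/f_e = 24/2.5 = 9.600.
Overall M = m_obj x M_eye = (-33.333)(9.600) = -320.00.
|M| = 320.00.

320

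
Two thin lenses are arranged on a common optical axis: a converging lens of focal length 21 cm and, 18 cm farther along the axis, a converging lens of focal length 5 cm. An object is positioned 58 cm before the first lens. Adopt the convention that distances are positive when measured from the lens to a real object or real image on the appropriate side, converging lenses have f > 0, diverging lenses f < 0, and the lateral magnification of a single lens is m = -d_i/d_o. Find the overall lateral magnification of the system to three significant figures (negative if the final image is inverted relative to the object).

Applying the thin-lens equation to the first lens, 1/21 = 1/58 + 1/d_i1, which gives d_i1 = 32.919 cm.
Its lateral magnification is m_1 = -d_i1/d_o1 = -(32.919)/58 = -0.5676.
This image would form 32.919 cm past lens 1, i.e. 14.919 cm beyond lens 2, so it is a virtual object for lens 2: d_o2 = 18 - 32.919 = -14.919 cm.
Applying the thin-lens equation again with f_2 = 5 cm and d_o2 = -14.919 cm gives d_i2 = 3.745 cm.
m_2 = -(3.745)/(-14.919) = 0.2510.
The system's lateral magnification is m_1 m_2 = (-0.5676)(0.2510) = -0.1425.

-0.142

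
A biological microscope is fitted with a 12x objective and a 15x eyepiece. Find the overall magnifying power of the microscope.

The overall magnification of a compound microscope is the product of the objective and eyepiece magnifications:
M = M_obj x M_eye = 12 x 15 = 180.

180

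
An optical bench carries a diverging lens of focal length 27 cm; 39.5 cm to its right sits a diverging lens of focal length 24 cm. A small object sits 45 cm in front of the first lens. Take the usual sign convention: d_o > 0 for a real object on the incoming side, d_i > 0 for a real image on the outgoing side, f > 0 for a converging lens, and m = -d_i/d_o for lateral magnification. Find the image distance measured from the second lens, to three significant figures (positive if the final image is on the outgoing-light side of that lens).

-16.8 cm

First lens: d_i1 = 1/(1/(-27) - 1/45) = -16.875 cm.
The intermediate image is virtual, 16.875 cm to the left of lens 1, so d_o2 = L - d_i1 = 39.5 - (-16.875) = 56.375 cm.
Second lens: d_i2 = 1/(1/(-24) - 1/(56.375)) = -16.834 cm.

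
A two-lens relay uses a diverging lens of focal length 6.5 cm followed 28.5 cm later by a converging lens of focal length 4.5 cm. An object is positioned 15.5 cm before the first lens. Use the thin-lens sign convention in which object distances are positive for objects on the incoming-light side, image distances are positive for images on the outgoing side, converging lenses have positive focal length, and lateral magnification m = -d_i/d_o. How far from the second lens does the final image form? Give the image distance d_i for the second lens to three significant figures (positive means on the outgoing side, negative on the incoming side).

5.21 cm

Applying the thin-lens equation to the first lens, 1/(-6.5) = 1/15.5 + 1/d_i1, which gives d_i1 = -4.580 cm.
With d_i1 < 0 the first image is virtual and lies on the object side; the object distance for lens 2 is d_o2 = 28.5 - (-4.580) = 33.080 cm.
Applying the thin-lens equation again with f_2 = 4.5 cm and d_o2 = 33.080 cm gives d_i2 = 5.209 cm.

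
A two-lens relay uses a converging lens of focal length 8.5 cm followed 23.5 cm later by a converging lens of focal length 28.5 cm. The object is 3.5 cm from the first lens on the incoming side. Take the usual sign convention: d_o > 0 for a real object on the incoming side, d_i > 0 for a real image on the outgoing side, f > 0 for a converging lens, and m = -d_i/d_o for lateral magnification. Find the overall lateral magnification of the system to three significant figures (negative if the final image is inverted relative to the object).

-51.0

Applying the thin-lens equation to the first lens, 1/8.5 = 1/3.5 + 1/d_i1, which gives d_i1 = -5.950 cm.
Its lateral magnification is m_1 = -d_i1/d_o1 = -(-5.950)/3.5 = 1.7000.
The intermediate image is virtual, 5.950 cm to the left of lens 1, so d_o2 = L - d_i1 = 23.5 - (-5.950) = 29.450 cm.
Applying the thin-lens equation again with f_2 = 28.5 cm and d_o2 = 29.450 cm gives d_i2 = 883.500 cm.
m_2 = -(883.500)/(29.450) = -30.0000.
Total m = m_1 x m_2 = (1.7000)(-30.0000) = -51.0000.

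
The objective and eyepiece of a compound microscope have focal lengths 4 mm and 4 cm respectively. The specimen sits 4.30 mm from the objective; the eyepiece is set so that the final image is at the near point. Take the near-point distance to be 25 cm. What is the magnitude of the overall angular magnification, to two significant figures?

97

Convert to cm: f_obj = 4 mm = 0.4 cm; d_o = 4.30 mm = 0.43 cm.
Objective: 1/d_i = 1/f_obj - 1/d_o = 1/0.4 - 1/0.43 = 0.17442 cm^-1, so d_i = 5.733 cm.
m_obj = -d_i/d_o = -5.733/0.43 = -13.333.
Eyepiece angular magnification (image at near point): M_eye = 1 + D/f_e = 1 + 25/4 = 7.250.
Overall M = m_obj x M_eye = (-13.333)(7.250) = -96.67.
|M| = 96.67.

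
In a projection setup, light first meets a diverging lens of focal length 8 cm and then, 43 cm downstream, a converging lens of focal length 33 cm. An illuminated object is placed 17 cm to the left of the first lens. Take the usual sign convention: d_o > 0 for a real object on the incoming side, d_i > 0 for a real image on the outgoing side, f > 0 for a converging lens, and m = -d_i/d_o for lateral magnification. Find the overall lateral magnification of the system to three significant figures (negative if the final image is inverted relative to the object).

-0.684

Lens 1: 1/d_i1 = 1/f_1 - 1/d_o1 = 1/(-8) - 1/17 = -0.18382 cm^-1, so d_i1 = -5.440 cm.
m_1 = -(-5.440)/17 = 0.3200.
With d_i1 < 0 the first image is virtual and lies on the object side; the object distance for lens 2 is d_o2 = 43 - (-5.440) = 48.440 cm.
Lens 2: 1/d_i2 = 1/f_2 - 1/d_o2 = 1/33 - 1/(48.440) = 0.00966 cm^-1, so d_i2 = 103.531 cm.
m_2 = -(103.531)/(48.440) = -2.1373.
Overall magnification: m = m_1 m_2 = -0.6839.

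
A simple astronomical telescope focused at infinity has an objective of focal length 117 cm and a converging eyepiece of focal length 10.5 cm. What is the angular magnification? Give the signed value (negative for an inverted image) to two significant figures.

-11

M = -f_obj/f_eye = -117/(10.5) = -11.143.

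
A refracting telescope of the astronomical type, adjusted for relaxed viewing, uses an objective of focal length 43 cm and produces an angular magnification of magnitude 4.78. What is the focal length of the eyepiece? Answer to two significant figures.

|M| = f_obj/f_eye, so f_eye = f_obj/|M| = 43/4.78 = 8.996 cm.

9.0 cm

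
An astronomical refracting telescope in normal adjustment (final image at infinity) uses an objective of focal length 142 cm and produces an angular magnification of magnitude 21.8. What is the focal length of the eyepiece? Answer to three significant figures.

|M| = f_obj/f_eye, so f_eye = f_obj/|M| = 142/21.8 = 6.514 cm.

6.51 cm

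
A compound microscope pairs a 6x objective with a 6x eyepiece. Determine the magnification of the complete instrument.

The overall magnification of a compound microscope is the product of the objective and eyepiece magnifications:
M = M_obj x M_eye = 6 x 6 = 36.

36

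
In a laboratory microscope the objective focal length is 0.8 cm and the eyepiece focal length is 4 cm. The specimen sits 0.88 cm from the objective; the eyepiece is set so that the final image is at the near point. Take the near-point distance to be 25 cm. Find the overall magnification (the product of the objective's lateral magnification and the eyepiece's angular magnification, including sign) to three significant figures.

Objective: 1/d_i = 1/f_obj - 1/d_o = 1/0.8 - 1/0.88 = 0.11364 cm^-1, so d_i = 8.800 cm.
m_obj = -d_i/d_o = -8.800/0.88 = -10.000.
Eyepiece angular magnification (image at near point): M_eye = 1 + D/f_e = 1 + 25/4 = 7.250.
Overall M = m_obj x M_eye = (-10.000)(7.250) = -72.50.

-72.5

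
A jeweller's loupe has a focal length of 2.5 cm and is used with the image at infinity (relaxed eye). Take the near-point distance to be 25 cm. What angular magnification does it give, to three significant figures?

M = D/f = 25/2.5 = 10.000.

10.0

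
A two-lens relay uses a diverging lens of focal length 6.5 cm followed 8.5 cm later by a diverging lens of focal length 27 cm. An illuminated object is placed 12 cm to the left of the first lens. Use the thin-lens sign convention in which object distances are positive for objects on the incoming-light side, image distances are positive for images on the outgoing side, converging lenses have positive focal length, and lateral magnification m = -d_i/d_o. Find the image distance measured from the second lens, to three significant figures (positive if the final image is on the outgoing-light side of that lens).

-8.64 cm

First lens: d_i1 = 1/(1/(-6.5) - 1/12) = -4.216 cm.
The intermediate image is virtual, 4.216 cm to the left of lens 1, so d_o2 = L - d_i1 = 8.5 - (-4.216) = 12.716 cm.
Second lens: d_i2 = 1/(1/(-27) - 1/(12.716)) = -8.645 cm.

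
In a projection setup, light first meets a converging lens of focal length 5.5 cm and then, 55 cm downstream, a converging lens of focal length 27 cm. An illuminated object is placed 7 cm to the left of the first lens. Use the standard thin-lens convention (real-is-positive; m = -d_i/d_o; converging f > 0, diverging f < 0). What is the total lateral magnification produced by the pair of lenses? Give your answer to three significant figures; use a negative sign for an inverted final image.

42.4

First lens: d_i1 = 1/(1/5.5 - 1/7) = 25.667 cm.
m_1 = -(25.667)/7 = -3.6667.
The intermediate image is 25.667 cm to the right of lens 1, so d_o2 = L - d_i1 = 55 - 25.667 = 29.333 cm.
Second lens: d_i2 = 1/(1/27 - 1/(29.333)) = 339.429 cm.
m_2 = -(339.429)/(29.333) = -11.5714.
Overall magnification: m = m_1 m_2 = 42.4286.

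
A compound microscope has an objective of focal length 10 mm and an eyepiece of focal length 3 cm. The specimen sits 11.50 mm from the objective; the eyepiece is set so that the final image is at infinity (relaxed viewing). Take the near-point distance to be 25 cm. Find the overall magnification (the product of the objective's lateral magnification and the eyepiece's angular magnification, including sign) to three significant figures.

Convert to cm: f_obj = 10 mm = 1 cm; d_o = 11.50 mm = 1.15 cm.
Objective: 1/d_i = 1/f_obj - 1/d_o = 1/1 - 1/1.15 = 0.13043 cm^-1, so d_i = 7.667 cm.
m_obj = -d_i/d_o = -7.667/1.15 = -6.667.
Eyepiece angular magnification (image at infinity): M_eye = D/f_e = 25/3 = 8.333.
Overall M = m_obj x M_eye = (-6.667)(8.333) = -55.56.

-55.6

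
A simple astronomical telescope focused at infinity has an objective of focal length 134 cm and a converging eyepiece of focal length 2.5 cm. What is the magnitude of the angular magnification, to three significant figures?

|M| = f_obj/|f_eye| = 134/2.5 = 53.600.

53.6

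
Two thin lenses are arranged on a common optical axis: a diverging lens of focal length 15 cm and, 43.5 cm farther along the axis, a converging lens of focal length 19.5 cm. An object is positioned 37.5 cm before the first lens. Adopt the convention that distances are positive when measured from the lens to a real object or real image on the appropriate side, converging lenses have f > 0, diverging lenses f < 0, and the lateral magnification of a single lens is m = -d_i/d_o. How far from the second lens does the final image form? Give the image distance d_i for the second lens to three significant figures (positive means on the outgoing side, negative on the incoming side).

30.5 cm

Lens 1: 1/d_i1 = 1/f_1 - 1/d_o1 = 1/(-15) - 1/37.5 = -0.09333 cm^-1, so d_i1 = -10.714 cm.
The intermediate image is virtual, 10.714 cm to the left of lens 1, so d_o2 = L - d_i1 = 43.5 - (-10.714) = 54.214 cm.
Lens 2: 1/d_i2 = 1/f_2 - 1/d_o2 = 1/19.5 - 1/(54.214) = 0.03284 cm^-1, so d_i2 = 30.454 cm.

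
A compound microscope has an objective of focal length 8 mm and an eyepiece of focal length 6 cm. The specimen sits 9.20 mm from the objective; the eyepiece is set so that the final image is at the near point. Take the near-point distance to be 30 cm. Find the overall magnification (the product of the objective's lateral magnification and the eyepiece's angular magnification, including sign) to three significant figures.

Convert to cm: f_obj = 8 mm = 0.8 cm; d_o = 9.20 mm = 0.92 cm.
Objective: 1/d_i = 1/f_obj - 1/d_o = 1/0.8 - 1/0.92 = 0.16304 cm^-1, so d_i = 6.133 cm.
m_obj = -d_i/d_o = -6.133/0.92 = -6.667.
Eyepiece angular magnification (image at near point): M_eye = 1 + D/f_e = 1 + 30/6 = 6.000.
Overall M = m_obj x M_eye = (-6.667)(6.000) = -40.00.

-40.0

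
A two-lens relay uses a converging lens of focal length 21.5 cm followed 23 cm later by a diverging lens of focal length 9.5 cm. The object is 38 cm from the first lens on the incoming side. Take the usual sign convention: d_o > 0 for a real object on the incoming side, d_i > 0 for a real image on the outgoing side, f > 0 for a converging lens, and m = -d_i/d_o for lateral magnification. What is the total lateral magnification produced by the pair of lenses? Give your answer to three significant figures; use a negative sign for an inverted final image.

First lens: d_i1 = 1/(1/21.5 - 1/38) = 49.515 cm.
m_1 = -(49.515)/38 = -1.3030.
Since 49.515 cm > 23 cm, the first image lies past the second lens and serves as a virtual object: d_o2 = L - d_i1 = -26.515 cm.
Second lens: d_i2 = 1/(1/(-9.5) - 1/(-26.515)) = -14.804 cm.
m_2 = -(-14.804)/(-26.515) = -0.5583.
Total m = m_1 x m_2 = (-1.3030)(-0.5583) = 0.7275.

0.728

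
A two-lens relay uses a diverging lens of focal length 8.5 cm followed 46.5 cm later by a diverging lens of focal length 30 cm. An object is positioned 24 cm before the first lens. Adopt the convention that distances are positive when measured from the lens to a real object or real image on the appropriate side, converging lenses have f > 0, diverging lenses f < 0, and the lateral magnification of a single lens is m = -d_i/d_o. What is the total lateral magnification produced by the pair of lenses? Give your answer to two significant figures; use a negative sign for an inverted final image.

Lens 1: 1/d_i1 = 1/f_1 - 1/d_o1 = 1/(-8.5) - 1/24 = -0.15931 cm^-1, so d_i1 = -6.277 cm.
m_1 = -(-6.277)/24 = 0.2615.
With d_i1 < 0 the first image is virtual and lies on the object side; the object distance for lens 2 is d_o2 = 46.5 - (-6.277) = 52.777 cm.
Lens 2: 1/d_i2 = 1/f_2 - 1/d_o2 = 1/(-30) - 1/(52.777) = -0.05228 cm^-1, so d_i2 = -19.127 cm.
m_2 = -(-19.127)/(52.777) = 0.3624.
Overall magnification: m = m_1 m_2 = 0.0948.

0.095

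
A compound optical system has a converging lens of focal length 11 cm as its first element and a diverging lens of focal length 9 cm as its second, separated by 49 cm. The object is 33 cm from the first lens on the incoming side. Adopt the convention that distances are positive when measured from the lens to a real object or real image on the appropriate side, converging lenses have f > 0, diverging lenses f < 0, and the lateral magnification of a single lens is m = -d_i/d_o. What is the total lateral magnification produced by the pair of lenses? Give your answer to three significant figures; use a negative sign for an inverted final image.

Lens 1: 1/d_i1 = 1/f_1 - 1/d_o1 = 1/11 - 1/33 = 0.06061 cm^-1, so d_i1 = 16.500 cm.
m_1 = -(16.500)/33 = -0.5000.
Object distance for lens 2: d_o2 = 49 - 16.500 = 32.500 cm.
Lens 2: 1/d_i2 = 1/f_2 - 1/d_o2 = 1/(-9) - 1/(32.500) = -0.14188 cm^-1, so d_i2 = -7.048 cm.
m_2 = -(-7.048)/(32.500) = 0.2169.
Total m = m_1 x m_2 = (-0.5000)(0.2169) = -0.1084.

-0.108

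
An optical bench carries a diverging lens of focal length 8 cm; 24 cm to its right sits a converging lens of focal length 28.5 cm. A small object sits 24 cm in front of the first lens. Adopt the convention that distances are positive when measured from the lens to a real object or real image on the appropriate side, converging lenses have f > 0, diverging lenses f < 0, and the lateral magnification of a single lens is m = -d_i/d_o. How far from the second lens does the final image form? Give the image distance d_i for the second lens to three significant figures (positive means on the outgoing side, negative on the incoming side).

570 cm

Lens 1: 1/d_i1 = 1/f_1 - 1/d_o1 = 1/(-8) - 1/24 = -0.16667 cm^-1, so d_i1 = -6.000 cm.
With d_i1 < 0 the first image is virtual and lies on the object side; the object distance for lens 2 is d_o2 = 24 - (-6.000) = 30.000 cm.
Lens 2: 1/d_i2 = 1/f_2 - 1/d_o2 = 1/28.5 - 1/(30.000) = 0.00175 cm^-1, so d_i2 = 570.000 cm.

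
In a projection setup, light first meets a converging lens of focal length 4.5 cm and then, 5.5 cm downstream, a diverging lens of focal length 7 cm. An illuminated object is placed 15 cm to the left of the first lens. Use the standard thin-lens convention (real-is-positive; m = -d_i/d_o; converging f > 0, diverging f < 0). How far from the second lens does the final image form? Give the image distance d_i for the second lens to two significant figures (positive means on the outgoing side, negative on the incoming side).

1.1 cm

Applying the thin-lens equation to the first lens, 1/4.5 = 1/15 + 1/d_i1, which gives d_i1 = 6.429 cm.
Since 6.429 cm > 5.5 cm, the first image lies past the second lens and serves as a virtual object: d_o2 = L - d_i1 = -0.929 cm.
Applying the thin-lens equation again with f_2 = -7 cm and d_o2 = -0.929 cm gives d_i2 = 1.071 cm.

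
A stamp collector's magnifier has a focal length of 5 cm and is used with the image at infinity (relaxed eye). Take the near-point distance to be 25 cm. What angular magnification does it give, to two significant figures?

M = D/f = 25/5 = 5.000.

5.0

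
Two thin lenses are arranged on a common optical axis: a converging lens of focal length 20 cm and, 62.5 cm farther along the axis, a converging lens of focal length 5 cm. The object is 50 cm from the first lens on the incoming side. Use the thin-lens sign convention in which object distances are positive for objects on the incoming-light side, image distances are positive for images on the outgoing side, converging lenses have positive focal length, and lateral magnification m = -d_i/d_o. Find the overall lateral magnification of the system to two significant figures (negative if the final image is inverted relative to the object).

Lens 1: 1/d_i1 = 1/f_1 - 1/d_o1 = 1/20 - 1/50 = 0.03000 cm^-1, so d_i1 = 33.333 cm.
m_1 = -(33.333)/50 = -0.6667.
That image sits 29.167 cm in front of the second lens, so d_o2 = 29.167 cm.
Lens 2: 1/d_i2 = 1/f_2 - 1/d_o2 = 1/5 - 1/(29.167) = 0.16571 cm^-1, so d_i2 = 6.034 cm.
m_2 = -(6.034)/(29.167) = -0.2069.
The system's lateral magnification is m_1 m_2 = (-0.6667)(-0.2069) = 0.1379.

0.14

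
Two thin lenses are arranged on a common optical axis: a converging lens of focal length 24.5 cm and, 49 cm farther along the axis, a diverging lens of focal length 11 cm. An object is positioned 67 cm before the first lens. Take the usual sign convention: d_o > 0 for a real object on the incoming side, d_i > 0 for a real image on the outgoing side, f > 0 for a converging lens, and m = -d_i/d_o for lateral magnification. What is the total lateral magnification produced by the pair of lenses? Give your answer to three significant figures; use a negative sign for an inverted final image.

Lens 1: 1/d_i1 = 1/f_1 - 1/d_o1 = 1/24.5 - 1/67 = 0.02589 cm^-1, so d_i1 = 38.624 cm.
m_1 = -(38.624)/67 = -0.5765.
That image sits 10.376 cm in front of the second lens, so d_o2 = 10.376 cm.
Lens 2: 1/d_i2 = 1/f_2 - 1/d_o2 = 1/(-11) - 1/(10.376) = -0.18728 cm^-1, so d_i2 = -5.340 cm.
m_2 = -(-5.340)/(10.376) = 0.5146.
Total m = m_1 x m_2 = (-0.5765)(0.5146) = -0.2966.

-0.297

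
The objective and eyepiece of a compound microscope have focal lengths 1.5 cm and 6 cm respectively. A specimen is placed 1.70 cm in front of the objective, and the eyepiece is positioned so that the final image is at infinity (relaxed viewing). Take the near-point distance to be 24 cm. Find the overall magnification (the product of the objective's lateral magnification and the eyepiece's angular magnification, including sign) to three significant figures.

Objective: 1/d_i = 1/f_obj - 1/d_o = 1/1.5 - 1/1.70 = 0.07843 cm^-1, so d_i = 12.750 cm.
m_obj = -d_i/d_o = -12.750/1.70 = -7.500.
Eyepiece angular magnification (image at infinity): M_eye = D/f_e = 24/6 = 4.000.
Overall M = m_obj x M_eye = (-7.500)(4.000) = -30.00.

-30.0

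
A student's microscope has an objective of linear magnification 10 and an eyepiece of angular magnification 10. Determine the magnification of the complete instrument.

The overall magnification of a compound microscope is the product of the objective and eyepiece magnifications:
M = M_obj x M_eye = 10 x 10 = 100.

100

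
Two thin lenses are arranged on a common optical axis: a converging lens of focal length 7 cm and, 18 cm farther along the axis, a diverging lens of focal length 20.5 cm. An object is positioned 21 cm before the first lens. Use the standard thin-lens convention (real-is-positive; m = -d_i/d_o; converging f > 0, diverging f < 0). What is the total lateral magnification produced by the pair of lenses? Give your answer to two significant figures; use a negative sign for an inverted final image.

First lens: d_i1 = 1/(1/7 - 1/21) = 10.500 cm.
m_1 = -(10.500)/21 = -0.5000.
The intermediate image is 10.500 cm to the right of lens 1, so d_o2 = L - d_i1 = 18 - 10.500 = 7.500 cm.
Second lens: d_i2 = 1/(1/(-20.5) - 1/(7.500)) = -5.491 cm.
m_2 = -(-5.491)/(7.500) = 0.7321.
Total m = m_1 x m_2 = (-0.5000)(0.7321) = -0.3661.

-0.37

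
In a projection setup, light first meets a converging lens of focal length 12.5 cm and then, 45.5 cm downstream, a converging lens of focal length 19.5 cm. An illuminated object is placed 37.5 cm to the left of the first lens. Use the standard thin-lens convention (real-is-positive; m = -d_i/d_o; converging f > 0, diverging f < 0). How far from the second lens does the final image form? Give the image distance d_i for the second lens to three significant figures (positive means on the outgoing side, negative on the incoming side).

71.9 cm

First lens: d_i1 = 1/(1/12.5 - 1/37.5) = 18.750 cm.
The intermediate image is 18.750 cm to the right of lens 1, so d_o2 = L - d_i1 = 45.5 - 18.750 = 26.750 cm.
Second lens: d_i2 = 1/(1/19.5 - 1/(26.750)) = 71.948 cm.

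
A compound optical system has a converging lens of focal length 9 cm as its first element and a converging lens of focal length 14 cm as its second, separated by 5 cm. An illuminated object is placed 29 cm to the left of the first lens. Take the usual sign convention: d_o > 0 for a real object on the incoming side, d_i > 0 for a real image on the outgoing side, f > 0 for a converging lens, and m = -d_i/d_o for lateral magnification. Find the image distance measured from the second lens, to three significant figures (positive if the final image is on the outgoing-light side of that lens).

Applying the thin-lens equation to the first lens, 1/9 = 1/29 + 1/d_i1, which gives d_i1 = 13.050 cm.
This image would form 13.050 cm past lens 1, i.e. 8.050 cm beyond lens 2, so it is a virtual object for lens 2: d_o2 = 5 - 13.050 = -8.050 cm.
Applying the thin-lens equation again with f_2 = 14 cm and d_o2 = -8.050 cm gives d_i2 = 5.111 cm.

5.11 cm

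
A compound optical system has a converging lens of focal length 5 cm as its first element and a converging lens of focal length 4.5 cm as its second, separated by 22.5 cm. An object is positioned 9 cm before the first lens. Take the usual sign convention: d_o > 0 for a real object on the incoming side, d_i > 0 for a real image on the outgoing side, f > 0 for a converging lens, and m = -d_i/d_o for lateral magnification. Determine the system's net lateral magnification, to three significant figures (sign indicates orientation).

First lens: d_i1 = 1/(1/5 - 1/9) = 11.250 cm.
m_1 = -(11.250)/9 = -1.2500.
That image sits 11.250 cm in front of the second lens, so d_o2 = 11.250 cm.
Second lens: d_i2 = 1/(1/4.5 - 1/(11.250)) = 7.500 cm.
m_2 = -(7.500)/(11.250) = -0.6667.
Overall magnification: m = m_1 m_2 = 0.8333.

0.833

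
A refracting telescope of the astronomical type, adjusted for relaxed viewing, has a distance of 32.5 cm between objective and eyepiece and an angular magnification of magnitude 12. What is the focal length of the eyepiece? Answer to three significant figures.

In normal adjustment the tube length equals f_obj + f_eye and |M| = f_obj/f_eye.
So f_obj = 12 f_eye and 12 f_eye + f_eye = 32.5 cm, giving f_eye = 32.5/13 = 2.500 cm and f_obj = 30.000 cm.

2.50 cm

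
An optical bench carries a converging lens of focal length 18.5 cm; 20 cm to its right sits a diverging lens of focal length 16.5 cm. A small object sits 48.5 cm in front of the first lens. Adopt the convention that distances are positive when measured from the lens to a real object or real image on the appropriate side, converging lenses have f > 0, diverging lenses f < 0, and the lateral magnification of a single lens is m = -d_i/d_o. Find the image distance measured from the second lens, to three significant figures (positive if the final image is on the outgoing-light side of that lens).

Applying the thin-lens equation to the first lens, 1/18.5 = 1/48.5 + 1/d_i1, which gives d_i1 = 29.908 cm.
This image would form 29.908 cm past lens 1, i.e. 9.908 cm beyond lens 2, so it is a virtual object for lens 2: d_o2 = 20 - 29.908 = -9.908 cm.
Applying the thin-lens equation again with f_2 = -16.5 cm and d_o2 = -9.908 cm gives d_i2 = 24.802 cm.

24.8 cm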